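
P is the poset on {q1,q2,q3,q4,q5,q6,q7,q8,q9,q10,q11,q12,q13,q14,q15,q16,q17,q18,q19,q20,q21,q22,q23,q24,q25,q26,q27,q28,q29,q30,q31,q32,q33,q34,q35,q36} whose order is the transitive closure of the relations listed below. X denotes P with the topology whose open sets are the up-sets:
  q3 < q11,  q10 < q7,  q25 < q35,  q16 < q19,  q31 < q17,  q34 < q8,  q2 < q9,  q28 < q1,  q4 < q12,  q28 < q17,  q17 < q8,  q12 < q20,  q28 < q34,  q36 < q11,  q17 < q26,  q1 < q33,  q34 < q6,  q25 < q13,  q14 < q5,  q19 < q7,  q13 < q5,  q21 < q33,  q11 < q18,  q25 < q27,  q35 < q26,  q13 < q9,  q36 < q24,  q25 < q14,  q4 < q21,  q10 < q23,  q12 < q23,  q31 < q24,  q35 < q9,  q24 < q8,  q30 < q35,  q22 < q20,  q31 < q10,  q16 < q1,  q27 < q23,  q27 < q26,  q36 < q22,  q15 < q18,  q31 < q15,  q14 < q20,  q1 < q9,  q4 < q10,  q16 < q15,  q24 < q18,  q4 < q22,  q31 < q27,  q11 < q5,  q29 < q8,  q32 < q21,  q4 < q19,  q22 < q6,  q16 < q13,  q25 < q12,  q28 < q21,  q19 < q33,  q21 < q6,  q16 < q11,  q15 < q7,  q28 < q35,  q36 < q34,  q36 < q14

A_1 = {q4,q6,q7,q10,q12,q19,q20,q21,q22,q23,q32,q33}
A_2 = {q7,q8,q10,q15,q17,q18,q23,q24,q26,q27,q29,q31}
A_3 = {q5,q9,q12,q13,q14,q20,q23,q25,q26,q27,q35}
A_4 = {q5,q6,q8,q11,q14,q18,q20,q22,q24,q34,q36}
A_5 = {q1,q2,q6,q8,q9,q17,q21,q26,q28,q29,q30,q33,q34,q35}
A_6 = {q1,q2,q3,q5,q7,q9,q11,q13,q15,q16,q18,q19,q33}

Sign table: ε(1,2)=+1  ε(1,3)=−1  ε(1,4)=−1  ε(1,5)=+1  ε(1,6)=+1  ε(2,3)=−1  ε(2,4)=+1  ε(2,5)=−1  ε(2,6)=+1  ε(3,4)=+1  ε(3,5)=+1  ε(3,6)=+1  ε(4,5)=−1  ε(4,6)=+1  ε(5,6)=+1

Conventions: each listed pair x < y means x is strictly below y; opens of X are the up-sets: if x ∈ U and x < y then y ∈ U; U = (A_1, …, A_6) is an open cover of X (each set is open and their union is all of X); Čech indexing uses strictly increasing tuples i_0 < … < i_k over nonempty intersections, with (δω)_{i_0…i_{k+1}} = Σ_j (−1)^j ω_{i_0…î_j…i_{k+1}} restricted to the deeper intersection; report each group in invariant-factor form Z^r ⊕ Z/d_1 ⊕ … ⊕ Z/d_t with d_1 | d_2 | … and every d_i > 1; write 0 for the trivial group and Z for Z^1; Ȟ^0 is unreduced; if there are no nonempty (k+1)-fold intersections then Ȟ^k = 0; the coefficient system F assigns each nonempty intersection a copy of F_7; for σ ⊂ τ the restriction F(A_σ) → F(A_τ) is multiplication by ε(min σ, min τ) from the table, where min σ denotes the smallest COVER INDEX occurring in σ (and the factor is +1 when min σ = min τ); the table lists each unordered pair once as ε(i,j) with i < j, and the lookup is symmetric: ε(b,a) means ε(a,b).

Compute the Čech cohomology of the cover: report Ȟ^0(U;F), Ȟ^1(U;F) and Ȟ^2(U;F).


Ȟ^0 ≅ 0; Ȟ^1 ≅ 0; Ȟ^2 ≅ Z/7

nerve simplices:
  A12={q7,q10,q23} A13={q12,q20,q23} A14={q6,q20,q22} A15={q6,q21,q33} A16={q7,q19,q33} A23={q23,q26,q27} A24={q8,q18,q24} A25={q8,q17,q26,q29} A26={q7,q15,q18} A34={q5,q14,q20} A35={q9,q26,q35} A36={q5,q9,q13} A45={q6,q8,q34} A46={q5,q11,q18} A56={q1,q2,q9,q33}
  A123={q23} A126={q7} A134={q20} A145={q6} A156={q33} A235={q26} A245={q8} A246={q18} A346={q5} A356={q9}
C dims 6,15,10; δ0: rk_F7 6; δ1: rk_F7 9
degree 0: 6−6−0 = 0 → Ȟ^0 ≅ 0
degree 1: 15−9−6 = 0 → Ȟ^1 ≅ 0
degree 2: 10−0−9 = 1 → Ȟ^2 ≅ Z/7


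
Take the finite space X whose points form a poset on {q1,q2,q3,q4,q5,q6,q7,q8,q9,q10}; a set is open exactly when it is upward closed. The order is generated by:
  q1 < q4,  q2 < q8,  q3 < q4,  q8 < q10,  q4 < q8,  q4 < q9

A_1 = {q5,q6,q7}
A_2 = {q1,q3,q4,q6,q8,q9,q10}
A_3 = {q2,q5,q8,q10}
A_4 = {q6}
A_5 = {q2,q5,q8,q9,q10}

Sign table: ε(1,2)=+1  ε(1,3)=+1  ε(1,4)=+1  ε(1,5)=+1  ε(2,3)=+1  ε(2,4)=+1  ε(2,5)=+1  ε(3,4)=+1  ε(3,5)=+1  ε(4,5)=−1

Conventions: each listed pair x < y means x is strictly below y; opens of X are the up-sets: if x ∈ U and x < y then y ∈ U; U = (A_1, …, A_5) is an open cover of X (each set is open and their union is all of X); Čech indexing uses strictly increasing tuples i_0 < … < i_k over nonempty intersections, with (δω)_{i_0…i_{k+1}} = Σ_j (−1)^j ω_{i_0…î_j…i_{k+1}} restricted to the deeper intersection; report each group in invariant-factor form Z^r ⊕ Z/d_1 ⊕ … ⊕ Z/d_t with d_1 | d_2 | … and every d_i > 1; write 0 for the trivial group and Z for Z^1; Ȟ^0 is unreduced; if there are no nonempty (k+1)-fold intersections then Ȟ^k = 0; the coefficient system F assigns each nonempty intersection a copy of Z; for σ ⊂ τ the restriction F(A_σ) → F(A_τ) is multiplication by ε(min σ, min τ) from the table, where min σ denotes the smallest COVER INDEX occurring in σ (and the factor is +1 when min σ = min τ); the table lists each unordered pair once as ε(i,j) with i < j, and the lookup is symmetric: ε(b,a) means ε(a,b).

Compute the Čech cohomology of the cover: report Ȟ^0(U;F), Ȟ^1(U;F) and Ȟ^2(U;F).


Ȟ^0 = Z, Ȟ^1 = Z and Ȟ^2 = 0

nonempty intersections:
  A12={q6} A13={q5} A14={q6} A15={q5} A23={q8,q10} A24={q6} A25={q8,q9,q10} A35={q2,q5,q8,q10}
  A124={q6} A135={q5} A235={q8,q10}
C dims 5,8,3; δ0: rk 4, SNF 1^4; δ1: rk 3, SNF 1^3
Ȟ^0: (5−4)−0=1 ⇒ Z
Ȟ^1: (8−3)−4=1 ⇒ Z
Ȟ^2: (3−0)−3=0 ⇒ 0


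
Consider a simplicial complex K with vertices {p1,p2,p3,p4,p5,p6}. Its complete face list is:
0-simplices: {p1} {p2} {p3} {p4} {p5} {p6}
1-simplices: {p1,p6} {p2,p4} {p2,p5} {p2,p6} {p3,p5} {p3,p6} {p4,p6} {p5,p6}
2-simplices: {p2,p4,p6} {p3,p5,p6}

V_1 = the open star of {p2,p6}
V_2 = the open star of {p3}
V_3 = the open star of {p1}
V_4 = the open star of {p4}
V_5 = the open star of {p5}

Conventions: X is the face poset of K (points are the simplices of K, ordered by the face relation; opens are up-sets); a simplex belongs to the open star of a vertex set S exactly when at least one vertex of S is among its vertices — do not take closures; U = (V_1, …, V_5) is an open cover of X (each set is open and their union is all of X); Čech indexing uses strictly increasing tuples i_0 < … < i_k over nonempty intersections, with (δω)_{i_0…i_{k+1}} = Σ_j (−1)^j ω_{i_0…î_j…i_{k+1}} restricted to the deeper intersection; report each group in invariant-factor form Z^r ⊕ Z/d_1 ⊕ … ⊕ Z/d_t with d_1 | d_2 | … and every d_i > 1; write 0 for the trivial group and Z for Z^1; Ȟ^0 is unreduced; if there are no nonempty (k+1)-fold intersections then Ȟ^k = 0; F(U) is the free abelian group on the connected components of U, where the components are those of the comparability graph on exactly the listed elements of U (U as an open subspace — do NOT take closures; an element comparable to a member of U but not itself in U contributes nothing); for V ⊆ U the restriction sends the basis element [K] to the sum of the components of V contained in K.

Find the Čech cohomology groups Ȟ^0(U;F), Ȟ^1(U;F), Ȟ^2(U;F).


nerve of the cover:
  V1={{p2},{p6},{p1,p6},{p2,p4},{p2,p5},{p2,p6},{p3,p6},{p4,p6},{p5,p6},{p2,p4,p6},{p3,p5,p6}} V2={{p3},{p3,p5},{p3,p6},{p3,p5,p6}} V3={{p1},{p1,p6}} V4={{p4},{p2,p4},{p4,p6},{p2,p4,p6}} V5={{p5},{p2,p5},{p3,p5},{p5,p6},{p3,p5,p6}}
  V12={{p3,p6},{p3,p5,p6}} V13={{p1,p6}} V14={{p2,p4},{p4,p6},{p2,p4,p6}} V15={{p2,p5},{p5,p6},{p3,p5,p6}} V25={{p3,p5},{p3,p5,p6}}
  V125={{p3,p5,p6}}
components per intersection:
  V1: {{p2},{p6},{p1,p6},{p2,p4},{p2,p5},{p2,p6},{p3,p6},{p4,p6},{p5,p6},{p2,p4,p6},{p3,p5,p6}}
  V2: {{p3},{p3,p5},{p3,p6},{p3,p5,p6}}
  V3: {{p1},{p1,p6}}
  V4: {{p4},{p2,p4},{p4,p6},{p2,p4,p6}}
  V5: {{p5},{p2,p5},{p3,p5},{p5,p6},{p3,p5,p6}}
  V12: {{p3,p6},{p3,p5,p6}}
  V13: {{p1,p6}}
  V14: {{p2,p4},{p4,p6},{p2,p4,p6}}
  V15: {{p2,p5}} {{p5,p6},{p3,p5,p6}}
  V25: {{p3,p5},{p3,p5,p6}}
  V125: {{p3,p5,p6}}
C dims 5,6,1; δ0: rk 4, SNF 1^4; δ1: rk 1, SNF 1^1
Ȟ^0 = (5 − 4) − 0 = 1, so Ȟ^0 ≅ Z
Ȟ^1 = (6 − 1) − 4 = 1, so Ȟ^1 ≅ Z
Ȟ^2 = (1 − 0) − 1 = 0, so Ȟ^2 ≅ 0

Ȟ^0(U;F) ≅ Z, Ȟ^1(U;F) ≅ Z and Ȟ^2(U;F) ≅ 0


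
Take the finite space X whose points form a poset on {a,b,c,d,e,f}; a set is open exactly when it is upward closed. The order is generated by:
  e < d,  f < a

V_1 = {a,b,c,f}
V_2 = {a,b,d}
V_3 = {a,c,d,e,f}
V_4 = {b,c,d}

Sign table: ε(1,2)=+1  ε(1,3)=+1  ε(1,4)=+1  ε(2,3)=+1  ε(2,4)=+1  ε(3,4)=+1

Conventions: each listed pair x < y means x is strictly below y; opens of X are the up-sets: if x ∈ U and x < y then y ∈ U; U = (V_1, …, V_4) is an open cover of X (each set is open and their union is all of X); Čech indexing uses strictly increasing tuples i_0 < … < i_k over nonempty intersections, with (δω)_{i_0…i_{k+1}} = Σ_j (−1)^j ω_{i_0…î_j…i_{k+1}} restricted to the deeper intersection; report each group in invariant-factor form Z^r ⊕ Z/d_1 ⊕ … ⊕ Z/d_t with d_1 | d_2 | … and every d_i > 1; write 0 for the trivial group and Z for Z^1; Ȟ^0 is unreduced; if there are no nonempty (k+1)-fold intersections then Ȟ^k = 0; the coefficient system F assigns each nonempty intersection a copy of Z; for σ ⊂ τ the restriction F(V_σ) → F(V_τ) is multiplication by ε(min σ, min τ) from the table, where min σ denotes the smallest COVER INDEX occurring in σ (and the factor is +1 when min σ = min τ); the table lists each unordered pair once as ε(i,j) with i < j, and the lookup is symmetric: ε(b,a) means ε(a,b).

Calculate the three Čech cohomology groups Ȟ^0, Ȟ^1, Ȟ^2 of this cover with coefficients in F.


nonempty intersections:
  V12={a,b} V13={a,c,f} V14={b,c} V23={a,d} V24={b,d} V34={c,d}
  V123={a} V124={b} V134={c} V234={d}
C dims 4,6,4; δ0: rk 3, SNF 1^3; δ1: rk 3, SNF 1^3
Ȟ^0: (4−3)−0=1 ⇒ Z
Ȟ^1: (6−3)−3=0 ⇒ 0
Ȟ^2: (4−0)−3=1 ⇒ Z

Ȟ^0 ≅ Z, Ȟ^1 ≅ 0, Ȟ^2 ≅ Z


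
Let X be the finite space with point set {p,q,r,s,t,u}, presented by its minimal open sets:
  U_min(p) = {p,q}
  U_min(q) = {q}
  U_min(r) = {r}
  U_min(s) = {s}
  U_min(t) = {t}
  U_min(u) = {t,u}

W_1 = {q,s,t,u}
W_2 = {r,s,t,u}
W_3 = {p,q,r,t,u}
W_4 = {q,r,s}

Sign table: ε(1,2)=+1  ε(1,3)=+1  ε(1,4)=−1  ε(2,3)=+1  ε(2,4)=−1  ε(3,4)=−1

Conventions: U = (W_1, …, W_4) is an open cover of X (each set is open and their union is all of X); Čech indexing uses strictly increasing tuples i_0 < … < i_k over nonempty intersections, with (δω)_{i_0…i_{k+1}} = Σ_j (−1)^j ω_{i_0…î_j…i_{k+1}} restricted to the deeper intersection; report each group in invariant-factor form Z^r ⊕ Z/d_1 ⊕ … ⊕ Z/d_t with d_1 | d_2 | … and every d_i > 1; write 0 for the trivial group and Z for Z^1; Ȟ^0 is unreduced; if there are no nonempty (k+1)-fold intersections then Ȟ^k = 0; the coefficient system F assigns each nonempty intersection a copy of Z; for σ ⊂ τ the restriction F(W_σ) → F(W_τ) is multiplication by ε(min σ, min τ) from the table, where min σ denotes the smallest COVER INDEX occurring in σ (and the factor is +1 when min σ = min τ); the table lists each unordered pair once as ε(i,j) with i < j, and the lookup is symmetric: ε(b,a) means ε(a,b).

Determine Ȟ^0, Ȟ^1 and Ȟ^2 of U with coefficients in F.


nerve of the cover:
  W12={s,t,u} W13={q,t,u} W14={q,s} W23={r,t,u} W24={r,s} W34={q,r}
  W123={t,u} W124={s} W134={q} W234={r}
C dims 4,6,4; δ0: rk 3, SNF 1^3; δ1: rk 3, SNF 1^3
Ȟ^0 = (4 − 3) − 0 = 1, so Ȟ^0 ≅ Z
Ȟ^1 = (6 − 3) − 3 = 0, so Ȟ^1 ≅ 0
Ȟ^2 = (4 − 0) − 3 = 1, so Ȟ^2 ≅ Z

Ȟ^0 = Z, Ȟ^1 = 0, Ȟ^2 = Z


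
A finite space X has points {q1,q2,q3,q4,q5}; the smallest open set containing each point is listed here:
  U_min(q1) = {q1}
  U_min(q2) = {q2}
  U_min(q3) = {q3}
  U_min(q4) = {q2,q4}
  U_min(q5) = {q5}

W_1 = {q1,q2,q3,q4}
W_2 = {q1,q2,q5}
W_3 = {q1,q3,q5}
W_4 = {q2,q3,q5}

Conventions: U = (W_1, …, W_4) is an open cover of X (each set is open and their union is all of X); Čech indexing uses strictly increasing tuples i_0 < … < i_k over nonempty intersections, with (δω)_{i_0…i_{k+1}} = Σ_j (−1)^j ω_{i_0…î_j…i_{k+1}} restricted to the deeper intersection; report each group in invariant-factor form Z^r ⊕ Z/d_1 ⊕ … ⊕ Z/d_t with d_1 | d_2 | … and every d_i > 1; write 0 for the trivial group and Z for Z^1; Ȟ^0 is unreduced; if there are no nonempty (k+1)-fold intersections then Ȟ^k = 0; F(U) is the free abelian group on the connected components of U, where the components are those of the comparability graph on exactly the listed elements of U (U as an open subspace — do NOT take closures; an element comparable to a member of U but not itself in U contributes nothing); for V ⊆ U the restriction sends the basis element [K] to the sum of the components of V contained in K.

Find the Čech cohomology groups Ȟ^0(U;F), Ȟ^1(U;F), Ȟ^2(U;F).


intersection data:
  W12={q1,q2} W13={q1,q3} W14={q2,q3} W23={q1,q5} W24={q2,q5} W34={q3,q5}
  W123={q1} W124={q2} W134={q3} W234={q5}
components per intersection:
  W1: {q1} {q2,q4} {q3}
  W2: {q1} {q2} {q5}
  W3: {q1} {q3} {q5}
  W4: {q2} {q3} {q5}
  W12: {q1} {q2}
  W13: {q1} {q3}
  W14: {q2} {q3}
  W23: {q1} {q5}
  W24: {q2} {q5}
  W34: {q3} {q5}
  W123: {q1}
  W124: {q2}
  W134: {q3}
  W234: {q5}
C dims 12,12,4; δ0: rk 8, SNF 1^8; δ1: rk 4, SNF 1^4
Ȟ^0 = (12 − 8) − 0 = 4, so Ȟ^0 ≅ Z^4
Ȟ^1 = (12 − 4) − 8 = 0, so Ȟ^1 ≅ 0
Ȟ^2 = (4 − 0) − 4 = 0, so Ȟ^2 ≅ 0

Ȟ^0(U;F) ≅ Z^4, Ȟ^1(U;F) ≅ 0, Ȟ^2(U;F) ≅ 0


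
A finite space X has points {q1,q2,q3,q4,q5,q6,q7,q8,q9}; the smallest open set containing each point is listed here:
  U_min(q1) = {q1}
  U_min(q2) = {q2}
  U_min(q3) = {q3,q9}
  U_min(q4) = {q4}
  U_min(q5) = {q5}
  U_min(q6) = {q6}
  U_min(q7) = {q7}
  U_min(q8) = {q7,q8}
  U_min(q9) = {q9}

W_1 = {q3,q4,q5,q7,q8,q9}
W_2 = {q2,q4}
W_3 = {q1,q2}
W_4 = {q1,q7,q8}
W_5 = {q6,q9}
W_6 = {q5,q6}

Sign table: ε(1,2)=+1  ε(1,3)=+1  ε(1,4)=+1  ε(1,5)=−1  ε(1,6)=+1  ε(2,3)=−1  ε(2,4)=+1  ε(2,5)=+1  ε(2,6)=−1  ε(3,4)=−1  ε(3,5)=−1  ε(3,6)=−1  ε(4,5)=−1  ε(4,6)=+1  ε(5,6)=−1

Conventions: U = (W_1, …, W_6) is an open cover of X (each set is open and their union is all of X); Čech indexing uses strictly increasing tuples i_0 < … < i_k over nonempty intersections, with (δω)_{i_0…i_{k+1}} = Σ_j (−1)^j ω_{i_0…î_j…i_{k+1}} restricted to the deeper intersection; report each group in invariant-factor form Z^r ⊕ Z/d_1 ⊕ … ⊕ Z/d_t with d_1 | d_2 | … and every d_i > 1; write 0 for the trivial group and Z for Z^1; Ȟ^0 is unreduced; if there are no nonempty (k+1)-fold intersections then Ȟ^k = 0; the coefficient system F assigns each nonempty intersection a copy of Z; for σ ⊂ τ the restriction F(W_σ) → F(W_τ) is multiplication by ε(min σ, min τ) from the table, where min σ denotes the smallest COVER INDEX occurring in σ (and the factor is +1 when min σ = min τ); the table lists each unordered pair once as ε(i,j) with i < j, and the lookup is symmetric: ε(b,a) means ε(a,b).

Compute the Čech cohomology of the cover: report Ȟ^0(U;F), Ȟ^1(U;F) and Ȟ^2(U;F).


nerve of the cover:
  W12={q4} W14={q7,q8} W15={q9} W16={q5} W23={q2} W34={q1} W56={q6}
C dims 6,7; δ0: rk 5, SNF 1^5
Ȟ^0 = (6 − 5) − 0 = 1, so Ȟ^0 ≅ Z
Ȟ^1 = (7 − 0) − 5 = 2, so Ȟ^1 ≅ Z^2
Ȟ^2 = (0 − 0) − 0 = 0, so Ȟ^2 ≅ 0

Ȟ^0 ≅ Z, Ȟ^1 ≅ Z^2, Ȟ^2 ≅ 0


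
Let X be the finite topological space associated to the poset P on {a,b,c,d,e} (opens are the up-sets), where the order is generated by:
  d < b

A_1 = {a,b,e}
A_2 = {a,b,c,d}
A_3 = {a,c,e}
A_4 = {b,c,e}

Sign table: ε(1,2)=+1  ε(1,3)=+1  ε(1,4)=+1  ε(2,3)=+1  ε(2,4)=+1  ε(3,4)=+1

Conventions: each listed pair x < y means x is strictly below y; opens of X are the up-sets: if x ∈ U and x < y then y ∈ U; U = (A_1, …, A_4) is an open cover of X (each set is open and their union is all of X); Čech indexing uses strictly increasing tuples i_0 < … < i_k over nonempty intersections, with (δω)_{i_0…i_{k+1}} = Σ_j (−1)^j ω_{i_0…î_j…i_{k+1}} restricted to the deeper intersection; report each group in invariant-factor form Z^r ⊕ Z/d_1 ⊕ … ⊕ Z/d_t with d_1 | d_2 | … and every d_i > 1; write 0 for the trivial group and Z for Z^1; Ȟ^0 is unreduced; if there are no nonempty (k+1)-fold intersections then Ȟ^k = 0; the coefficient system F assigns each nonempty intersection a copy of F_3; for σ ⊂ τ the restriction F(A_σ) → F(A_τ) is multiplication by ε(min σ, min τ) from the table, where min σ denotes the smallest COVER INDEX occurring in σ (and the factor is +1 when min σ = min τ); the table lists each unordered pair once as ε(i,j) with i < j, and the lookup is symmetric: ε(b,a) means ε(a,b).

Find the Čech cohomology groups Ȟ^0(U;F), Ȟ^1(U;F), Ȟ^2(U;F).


cover nerve:
  A12={a,b} A13={a,e} A14={b,e} A23={a,c} A24={b,c} A34={c,e}
  A123={a} A124={b} A134={e} A234={c}
C dims 4,6,4; δ0: rk_F3 3; δ1: rk_F3 3
Ȟ^0: (4−3)−0=1 ⇒ Z/3
Ȟ^1: (6−3)−3=0 ⇒ 0
Ȟ^2: (4−0)−3=1 ⇒ Z/3

Ȟ^0 = Z/3,  Ȟ^1 = 0,  Ȟ^2 = Z/3


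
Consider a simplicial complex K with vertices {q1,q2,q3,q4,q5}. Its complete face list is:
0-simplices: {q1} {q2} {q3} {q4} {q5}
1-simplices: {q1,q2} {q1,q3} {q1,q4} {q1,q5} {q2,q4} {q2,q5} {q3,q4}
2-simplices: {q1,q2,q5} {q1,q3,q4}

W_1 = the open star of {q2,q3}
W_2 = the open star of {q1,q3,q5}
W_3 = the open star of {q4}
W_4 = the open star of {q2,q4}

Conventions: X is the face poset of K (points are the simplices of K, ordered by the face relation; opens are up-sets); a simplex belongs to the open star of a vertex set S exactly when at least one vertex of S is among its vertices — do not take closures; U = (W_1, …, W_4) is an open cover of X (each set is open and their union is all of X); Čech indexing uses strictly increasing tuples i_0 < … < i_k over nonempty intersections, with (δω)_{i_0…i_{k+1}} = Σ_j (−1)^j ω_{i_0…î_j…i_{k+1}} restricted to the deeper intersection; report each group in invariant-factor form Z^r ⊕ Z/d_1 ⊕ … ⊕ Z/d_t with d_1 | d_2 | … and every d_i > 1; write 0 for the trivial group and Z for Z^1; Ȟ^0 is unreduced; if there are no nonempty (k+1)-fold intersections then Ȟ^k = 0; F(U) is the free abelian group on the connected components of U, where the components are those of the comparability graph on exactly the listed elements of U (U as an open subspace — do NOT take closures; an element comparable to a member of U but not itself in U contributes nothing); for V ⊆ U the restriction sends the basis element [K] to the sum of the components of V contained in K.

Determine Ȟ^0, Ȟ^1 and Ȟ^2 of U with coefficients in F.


cover nerve:
  W1={{q2},{q3},{q1,q2},{q1,q3},{q2,q4},{q2,q5},{q3,q4},{q1,q2,q5},{q1,q3,q4}} W2={{q1},{q3},{q5},{q1,q2},{q1,q3},{q1,q4},{q1,q5},{q2,q5},{q3,q4},{q1,q2,q5},{q1,q3,q4}} W3={{q4},{q1,q4},{q2,q4},{q3,q4},{q1,q3,q4}} W4={{q2},{q4},{q1,q2},{q1,q4},{q2,q4},{q2,q5},{q3,q4},{q1,q2,q5},{q1,q3,q4}}
  W12={{q3},{q1,q2},{q1,q3},{q2,q5},{q3,q4},{q1,q2,q5},{q1,q3,q4}} W13={{q2,q4},{q3,q4},{q1,q3,q4}} W14={{q2},{q1,q2},{q2,q4},{q2,q5},{q3,q4},{q1,q2,q5},{q1,q3,q4}} W23={{q1,q4},{q3,q4},{q1,q3,q4}} W24={{q1,q2},{q1,q4},{q2,q5},{q3,q4},{q1,q2,q5},{q1,q3,q4}} W34={{q4},{q1,q4},{q2,q4},{q3,q4},{q1,q3,q4}}
  W123={{q3,q4},{q1,q3,q4}} W124={{q1,q2},{q2,q5},{q3,q4},{q1,q2,q5},{q1,q3,q4}} W134={{q2,q4},{q3,q4},{q1,q3,q4}} W234={{q1,q4},{q3,q4},{q1,q3,q4}}
  W1234={{q3,q4},{q1,q3,q4}}
components per intersection:
  W1: {{q2},{q1,q2},{q2,q4},{q2,q5},{q1,q2,q5}} {{q3},{q1,q3},{q3,q4},{q1,q3,q4}}
  W2: {{q1},{q3},{q5},{q1,q2},{q1,q3},{q1,q4},{q1,q5},{q2,q5},{q3,q4},{q1,q2,q5},{q1,q3,q4}}
  W3: {{q4},{q1,q4},{q2,q4},{q3,q4},{q1,q3,q4}}
  W4: {{q2},{q4},{q1,q2},{q1,q4},{q2,q4},{q2,q5},{q3,q4},{q1,q2,q5},{q1,q3,q4}}
  W12: {{q3},{q1,q3},{q3,q4},{q1,q3,q4}} {{q1,q2},{q2,q5},{q1,q2,q5}}
  W13: {{q2,q4}} {{q3,q4},{q1,q3,q4}}
  W14: {{q2},{q1,q2},{q2,q4},{q2,q5},{q1,q2,q5}} {{q3,q4},{q1,q3,q4}}
  W23: {{q1,q4},{q3,q4},{q1,q3,q4}}
  W24: {{q1,q2},{q2,q5},{q1,q2,q5}} {{q1,q4},{q3,q4},{q1,q3,q4}}
  W34: {{q4},{q1,q4},{q2,q4},{q3,q4},{q1,q3,q4}}
  W123: {{q3,q4},{q1,q3,q4}}
  W124: {{q1,q2},{q2,q5},{q1,q2,q5}} {{q3,q4},{q1,q3,q4}}
  W134: {{q2,q4}} {{q3,q4},{q1,q3,q4}}
  W234: {{q1,q4},{q3,q4},{q1,q3,q4}}
  W1234: {{q3,q4},{q1,q3,q4}}
C dims 5,10,6,1; δ0: rk 4, SNF 1^4; δ1: rk 5, SNF 1^5; δ2: rk 1, SNF 1^1
Ȟ^0: (5−4)−0=1 ⇒ Z
Ȟ^1: (10−5)−4=1 ⇒ Z
Ȟ^2: (6−1)−5=0 ⇒ 0

Ȟ^0(U;F) ≅ Z,  Ȟ^1(U;F) ≅ Z,  Ȟ^2(U;F) ≅ 0


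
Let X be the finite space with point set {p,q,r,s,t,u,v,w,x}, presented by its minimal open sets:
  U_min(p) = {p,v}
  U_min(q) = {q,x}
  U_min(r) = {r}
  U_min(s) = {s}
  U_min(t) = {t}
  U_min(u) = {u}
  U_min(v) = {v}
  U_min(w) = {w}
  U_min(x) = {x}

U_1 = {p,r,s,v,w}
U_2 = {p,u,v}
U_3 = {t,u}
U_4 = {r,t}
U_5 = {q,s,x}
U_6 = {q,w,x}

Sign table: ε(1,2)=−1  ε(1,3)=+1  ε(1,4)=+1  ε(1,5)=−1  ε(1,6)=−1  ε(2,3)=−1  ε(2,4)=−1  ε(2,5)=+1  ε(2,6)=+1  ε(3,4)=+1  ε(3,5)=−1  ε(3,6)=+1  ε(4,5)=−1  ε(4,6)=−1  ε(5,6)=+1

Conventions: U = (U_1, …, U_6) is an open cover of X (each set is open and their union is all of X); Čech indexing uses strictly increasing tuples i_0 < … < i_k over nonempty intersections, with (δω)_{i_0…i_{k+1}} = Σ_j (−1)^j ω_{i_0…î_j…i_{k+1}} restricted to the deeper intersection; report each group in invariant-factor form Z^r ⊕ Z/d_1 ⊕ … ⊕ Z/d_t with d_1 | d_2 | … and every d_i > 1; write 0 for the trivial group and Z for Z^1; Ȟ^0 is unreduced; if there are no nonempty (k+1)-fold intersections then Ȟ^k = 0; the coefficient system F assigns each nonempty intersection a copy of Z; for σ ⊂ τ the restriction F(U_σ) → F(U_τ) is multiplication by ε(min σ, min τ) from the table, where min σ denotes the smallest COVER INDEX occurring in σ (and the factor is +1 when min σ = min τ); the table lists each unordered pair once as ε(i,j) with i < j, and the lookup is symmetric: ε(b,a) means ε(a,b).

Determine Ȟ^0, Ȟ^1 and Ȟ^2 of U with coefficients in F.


intersection data:
  U12={p,v} U14={r} U15={s} U16={w} U23={u} U34={t} U56={q,x}
C dims 6,7; δ0: rk 5, SNF 1^5
Ȟ^0 = (6 − 5) − 0 = 1, so Ȟ^0 ≅ Z
Ȟ^1 = (7 − 0) − 5 = 2, so Ȟ^1 ≅ Z^2
Ȟ^2 = (0 − 0) − 0 = 0, so Ȟ^2 ≅ 0

Ȟ^0 = Z; Ȟ^1 = Z^2; Ȟ^2 = 0


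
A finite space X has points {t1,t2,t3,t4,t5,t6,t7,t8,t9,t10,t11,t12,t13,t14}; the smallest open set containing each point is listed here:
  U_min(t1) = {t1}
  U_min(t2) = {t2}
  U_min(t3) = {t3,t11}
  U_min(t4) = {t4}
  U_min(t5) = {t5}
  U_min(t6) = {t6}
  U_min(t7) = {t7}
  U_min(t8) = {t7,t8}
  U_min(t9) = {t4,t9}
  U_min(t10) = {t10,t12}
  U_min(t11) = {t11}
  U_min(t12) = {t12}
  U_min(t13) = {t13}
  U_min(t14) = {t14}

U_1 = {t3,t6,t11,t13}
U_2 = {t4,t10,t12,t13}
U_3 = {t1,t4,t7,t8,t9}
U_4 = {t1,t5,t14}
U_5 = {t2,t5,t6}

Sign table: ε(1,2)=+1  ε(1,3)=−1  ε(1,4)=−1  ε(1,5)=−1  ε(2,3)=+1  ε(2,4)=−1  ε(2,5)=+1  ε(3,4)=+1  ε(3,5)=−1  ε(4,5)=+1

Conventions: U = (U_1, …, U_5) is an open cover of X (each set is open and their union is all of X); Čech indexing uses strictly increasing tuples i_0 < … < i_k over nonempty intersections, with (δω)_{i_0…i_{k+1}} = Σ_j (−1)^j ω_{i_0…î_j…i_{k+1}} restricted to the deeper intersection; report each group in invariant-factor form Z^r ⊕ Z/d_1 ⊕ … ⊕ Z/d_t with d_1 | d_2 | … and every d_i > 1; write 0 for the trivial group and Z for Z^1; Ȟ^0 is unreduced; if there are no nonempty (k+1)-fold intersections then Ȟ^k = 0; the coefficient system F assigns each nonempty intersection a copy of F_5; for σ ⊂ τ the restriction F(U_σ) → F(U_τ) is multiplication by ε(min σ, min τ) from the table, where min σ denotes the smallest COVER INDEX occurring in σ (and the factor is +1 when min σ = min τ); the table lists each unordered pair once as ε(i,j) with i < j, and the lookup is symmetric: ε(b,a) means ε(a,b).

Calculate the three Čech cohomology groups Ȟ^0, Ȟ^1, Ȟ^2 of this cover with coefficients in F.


nonempty intersections:
  U12={t13} U15={t6} U23={t4} U34={t1} U45={t5}
C dims 5,5; δ0: rk_F5 5
Ȟ^0: (5−5)−0=0 ⇒ 0
Ȟ^1: (5−0)−5=0 ⇒ 0
Ȟ^2: (0−0)−0=0 ⇒ 0

Ȟ^0 ≅ 0, Ȟ^1 ≅ 0 and Ȟ^2 ≅ 0


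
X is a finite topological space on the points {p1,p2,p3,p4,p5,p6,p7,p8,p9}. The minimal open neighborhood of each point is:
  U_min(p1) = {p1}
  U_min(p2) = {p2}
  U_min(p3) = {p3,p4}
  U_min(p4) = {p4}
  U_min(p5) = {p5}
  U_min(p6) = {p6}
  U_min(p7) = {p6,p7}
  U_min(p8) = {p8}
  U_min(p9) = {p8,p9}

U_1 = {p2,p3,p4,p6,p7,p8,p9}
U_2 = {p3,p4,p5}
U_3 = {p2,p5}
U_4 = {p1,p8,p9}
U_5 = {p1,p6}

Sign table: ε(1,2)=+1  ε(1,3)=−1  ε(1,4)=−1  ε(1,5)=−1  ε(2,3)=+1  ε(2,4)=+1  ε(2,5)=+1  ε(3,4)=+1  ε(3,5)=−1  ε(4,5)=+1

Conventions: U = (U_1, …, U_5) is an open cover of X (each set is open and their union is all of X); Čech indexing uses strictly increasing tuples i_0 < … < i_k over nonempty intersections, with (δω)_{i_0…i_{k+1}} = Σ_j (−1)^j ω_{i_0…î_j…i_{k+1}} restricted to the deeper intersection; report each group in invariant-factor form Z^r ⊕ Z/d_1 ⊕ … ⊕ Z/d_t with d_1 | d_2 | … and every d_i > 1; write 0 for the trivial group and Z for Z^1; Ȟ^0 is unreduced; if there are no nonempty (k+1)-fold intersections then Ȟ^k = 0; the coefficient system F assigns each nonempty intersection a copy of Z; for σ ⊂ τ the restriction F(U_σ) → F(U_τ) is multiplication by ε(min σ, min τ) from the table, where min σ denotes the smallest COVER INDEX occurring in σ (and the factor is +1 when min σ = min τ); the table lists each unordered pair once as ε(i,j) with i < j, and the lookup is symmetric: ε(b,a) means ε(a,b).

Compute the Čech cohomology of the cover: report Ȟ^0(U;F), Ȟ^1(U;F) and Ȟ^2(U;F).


Ȟ^0(U;F) ≅ 0, Ȟ^1(U;F) ≅ Z ⊕ Z/2, Ȟ^2(U;F) ≅ 0

cover nerve:
  U12={p3,p4} U13={p2} U14={p8,p9} U15={p6} U23={p5} U45={p1}
C dims 5,6; δ0: rk 5, SNF 1^4·2
Ȟ^0: (5−5)−0=0 ⇒ 0
Ȟ^1: (6−0)−5=1 plus torsion [2] ⇒ Z ⊕ Z/2
Ȟ^2: (0−0)−0=0 ⇒ 0


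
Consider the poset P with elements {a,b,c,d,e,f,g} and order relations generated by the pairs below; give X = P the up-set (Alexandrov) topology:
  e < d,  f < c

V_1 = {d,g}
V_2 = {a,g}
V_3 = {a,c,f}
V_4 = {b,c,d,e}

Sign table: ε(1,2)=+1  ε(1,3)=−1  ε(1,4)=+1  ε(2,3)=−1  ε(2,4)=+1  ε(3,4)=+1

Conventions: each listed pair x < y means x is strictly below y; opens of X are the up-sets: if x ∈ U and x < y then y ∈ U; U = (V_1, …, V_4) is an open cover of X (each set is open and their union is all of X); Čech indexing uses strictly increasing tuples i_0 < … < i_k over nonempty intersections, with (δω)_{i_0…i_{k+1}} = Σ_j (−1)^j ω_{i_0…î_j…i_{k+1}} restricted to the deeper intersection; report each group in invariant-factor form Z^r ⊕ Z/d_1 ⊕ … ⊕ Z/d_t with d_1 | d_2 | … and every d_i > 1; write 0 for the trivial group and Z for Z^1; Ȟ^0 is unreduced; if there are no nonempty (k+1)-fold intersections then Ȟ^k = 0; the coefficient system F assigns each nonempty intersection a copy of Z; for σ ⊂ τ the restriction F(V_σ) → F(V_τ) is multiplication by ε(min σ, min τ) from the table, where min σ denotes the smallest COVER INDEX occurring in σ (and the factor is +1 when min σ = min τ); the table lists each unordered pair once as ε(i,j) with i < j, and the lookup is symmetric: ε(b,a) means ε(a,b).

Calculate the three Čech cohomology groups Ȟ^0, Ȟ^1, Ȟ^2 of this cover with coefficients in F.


Ȟ^0 ≅ 0, Ȟ^1 ≅ Z/2 and Ȟ^2 ≅ 0

nonempty intersections:
  V12={g} V14={d} V23={a} V34={c}
C dims 4,4; δ0: rk 4, SNF 1^3·2
Ȟ^0: (4−4)−0=0 ⇒ 0
Ȟ^1: (4−0)−4=0 plus torsion [2] ⇒ Z/2
Ȟ^2: (0−0)−0=0 ⇒ 0


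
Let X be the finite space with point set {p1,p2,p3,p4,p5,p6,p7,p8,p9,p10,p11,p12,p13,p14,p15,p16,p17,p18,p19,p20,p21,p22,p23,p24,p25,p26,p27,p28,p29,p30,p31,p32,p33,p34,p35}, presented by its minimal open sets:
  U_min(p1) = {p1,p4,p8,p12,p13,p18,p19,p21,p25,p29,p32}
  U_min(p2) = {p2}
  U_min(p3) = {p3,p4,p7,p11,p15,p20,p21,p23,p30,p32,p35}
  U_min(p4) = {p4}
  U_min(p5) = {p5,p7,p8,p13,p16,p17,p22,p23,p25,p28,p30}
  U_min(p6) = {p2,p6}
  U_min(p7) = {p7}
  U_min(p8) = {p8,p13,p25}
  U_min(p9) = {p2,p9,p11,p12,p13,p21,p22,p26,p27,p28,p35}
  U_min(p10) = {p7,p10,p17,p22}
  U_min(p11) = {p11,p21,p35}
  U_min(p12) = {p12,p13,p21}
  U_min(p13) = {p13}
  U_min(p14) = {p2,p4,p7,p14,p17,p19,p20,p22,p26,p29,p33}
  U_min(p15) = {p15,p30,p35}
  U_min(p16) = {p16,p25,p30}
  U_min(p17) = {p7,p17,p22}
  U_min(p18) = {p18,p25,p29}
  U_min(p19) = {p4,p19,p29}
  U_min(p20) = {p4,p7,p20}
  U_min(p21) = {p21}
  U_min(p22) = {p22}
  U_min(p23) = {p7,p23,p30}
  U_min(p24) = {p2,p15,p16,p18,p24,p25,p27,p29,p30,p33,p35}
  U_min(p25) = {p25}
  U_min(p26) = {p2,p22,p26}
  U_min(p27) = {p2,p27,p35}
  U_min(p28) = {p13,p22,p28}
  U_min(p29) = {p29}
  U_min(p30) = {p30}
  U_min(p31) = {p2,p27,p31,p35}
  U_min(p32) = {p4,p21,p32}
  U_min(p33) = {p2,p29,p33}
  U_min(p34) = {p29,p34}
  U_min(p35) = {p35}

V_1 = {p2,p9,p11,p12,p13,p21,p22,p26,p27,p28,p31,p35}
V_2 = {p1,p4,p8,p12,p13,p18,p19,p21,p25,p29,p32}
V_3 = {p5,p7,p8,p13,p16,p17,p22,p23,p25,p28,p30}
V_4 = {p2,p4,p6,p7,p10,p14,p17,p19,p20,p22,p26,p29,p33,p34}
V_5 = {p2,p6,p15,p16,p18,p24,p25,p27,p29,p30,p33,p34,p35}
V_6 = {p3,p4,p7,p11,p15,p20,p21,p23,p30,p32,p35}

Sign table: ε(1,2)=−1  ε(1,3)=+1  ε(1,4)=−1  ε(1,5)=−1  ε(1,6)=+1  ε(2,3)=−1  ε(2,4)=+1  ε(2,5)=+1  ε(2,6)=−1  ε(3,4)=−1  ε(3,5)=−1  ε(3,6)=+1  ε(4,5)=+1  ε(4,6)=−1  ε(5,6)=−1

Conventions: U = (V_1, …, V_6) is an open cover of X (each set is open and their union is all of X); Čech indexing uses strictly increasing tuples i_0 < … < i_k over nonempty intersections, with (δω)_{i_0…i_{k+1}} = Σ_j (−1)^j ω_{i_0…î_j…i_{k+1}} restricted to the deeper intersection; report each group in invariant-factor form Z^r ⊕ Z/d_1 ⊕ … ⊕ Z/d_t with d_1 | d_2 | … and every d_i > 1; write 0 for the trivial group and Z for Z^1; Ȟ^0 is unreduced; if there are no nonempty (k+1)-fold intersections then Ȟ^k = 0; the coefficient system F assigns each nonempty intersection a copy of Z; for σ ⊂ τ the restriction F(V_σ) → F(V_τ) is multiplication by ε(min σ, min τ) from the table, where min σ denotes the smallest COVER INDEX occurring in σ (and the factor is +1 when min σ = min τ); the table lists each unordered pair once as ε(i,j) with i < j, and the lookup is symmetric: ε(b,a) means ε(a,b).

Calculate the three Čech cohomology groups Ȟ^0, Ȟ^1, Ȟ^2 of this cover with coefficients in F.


Ȟ^0 = Z,  Ȟ^1 = 0,  Ȟ^2 = Z/2

nonempty overlaps:
  V12={p12,p13,p21} V13={p13,p22,p28} V14={p2,p22,p26} V15={p2,p27,p35} V16={p11,p21,p35} V23={p8,p13,p25} V24={p4,p19,p29} V25={p18,p25,p29} V26={p4,p21,p32} V34={p7,p17,p22} V35={p16,p25,p30} V36={p7,p23,p30} V45={p2,p6,p29,p33,p34} V46={p4,p7,p20} V56={p15,p30,p35}
  V123={p13} V126={p21} V134={p22} V145={p2} V156={p35} V235={p25} V245={p29} V246={p4} V346={p7} V356={p30}
C dims 6,15,10; δ0: rk 5, SNF 1^5; δ1: rk 10, SNF 1^9·2
degree 0: 6−5−0 = 1 → Ȟ^0 ≅ Z
degree 1: 15−10−5 = 0 → Ȟ^1 ≅ 0
degree 2: 10−0−10 = 0 plus torsion [2] → Ȟ^2 ≅ Z/2


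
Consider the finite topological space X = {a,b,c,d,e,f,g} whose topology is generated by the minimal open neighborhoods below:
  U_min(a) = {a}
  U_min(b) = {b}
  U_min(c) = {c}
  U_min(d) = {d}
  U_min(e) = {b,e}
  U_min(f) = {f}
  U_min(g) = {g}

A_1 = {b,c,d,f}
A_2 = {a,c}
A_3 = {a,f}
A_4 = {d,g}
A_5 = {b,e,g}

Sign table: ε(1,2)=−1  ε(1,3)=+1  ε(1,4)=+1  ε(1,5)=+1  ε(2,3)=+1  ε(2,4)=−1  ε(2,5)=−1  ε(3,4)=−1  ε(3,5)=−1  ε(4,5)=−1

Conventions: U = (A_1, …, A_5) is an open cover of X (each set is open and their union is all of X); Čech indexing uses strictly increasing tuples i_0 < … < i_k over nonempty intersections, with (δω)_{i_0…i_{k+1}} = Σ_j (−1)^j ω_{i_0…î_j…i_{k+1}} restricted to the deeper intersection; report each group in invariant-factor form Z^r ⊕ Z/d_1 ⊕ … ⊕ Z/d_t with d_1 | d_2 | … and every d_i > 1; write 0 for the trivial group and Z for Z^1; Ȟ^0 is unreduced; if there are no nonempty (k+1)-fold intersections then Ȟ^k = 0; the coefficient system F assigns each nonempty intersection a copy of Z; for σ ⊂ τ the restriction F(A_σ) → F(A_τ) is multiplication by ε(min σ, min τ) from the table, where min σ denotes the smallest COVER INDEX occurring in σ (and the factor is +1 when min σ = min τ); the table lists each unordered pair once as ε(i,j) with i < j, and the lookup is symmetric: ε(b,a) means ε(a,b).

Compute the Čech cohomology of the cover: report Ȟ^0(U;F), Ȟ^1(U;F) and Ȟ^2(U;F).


Ȟ^0 = 0, Ȟ^1 = Z ⊕ Z/2 and Ȟ^2 = 0

cover nerve:
  A12={c} A13={f} A14={d} A15={b} A23={a} A45={g}
C dims 5,6; δ0: rk 5, SNF 1^4·2
Ȟ^0: (5−5)−0=0 ⇒ 0
Ȟ^1: (6−0)−5=1 plus torsion [2] ⇒ Z ⊕ Z/2
Ȟ^2: (0−0)−0=0 ⇒ 0


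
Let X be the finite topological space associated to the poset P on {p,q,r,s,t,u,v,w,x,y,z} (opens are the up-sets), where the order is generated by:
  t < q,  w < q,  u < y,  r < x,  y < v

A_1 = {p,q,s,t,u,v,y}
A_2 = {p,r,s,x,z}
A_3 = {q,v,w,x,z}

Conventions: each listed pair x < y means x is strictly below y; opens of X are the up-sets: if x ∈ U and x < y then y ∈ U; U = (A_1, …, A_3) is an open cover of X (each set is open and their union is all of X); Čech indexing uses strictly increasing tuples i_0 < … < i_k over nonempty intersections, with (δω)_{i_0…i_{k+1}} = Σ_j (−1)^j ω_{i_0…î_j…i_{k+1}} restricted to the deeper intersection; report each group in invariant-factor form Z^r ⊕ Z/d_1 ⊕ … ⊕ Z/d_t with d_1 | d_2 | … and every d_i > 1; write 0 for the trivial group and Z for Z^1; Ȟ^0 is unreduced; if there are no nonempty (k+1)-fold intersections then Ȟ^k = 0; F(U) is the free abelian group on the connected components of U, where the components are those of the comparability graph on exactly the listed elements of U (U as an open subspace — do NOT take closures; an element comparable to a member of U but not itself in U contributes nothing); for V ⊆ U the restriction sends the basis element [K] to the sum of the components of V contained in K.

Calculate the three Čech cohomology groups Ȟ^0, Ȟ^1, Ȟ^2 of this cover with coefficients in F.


Ȟ^0 ≅ Z^6,  Ȟ^1 ≅ 0,  Ȟ^2 ≅ 0

nerve simplices:
  A12={p,s} A13={q,v} A23={x,z}
components per intersection:
  A1: {p} {q,t} {s} {u,v,y}
  A2: {p} {r,x} {s} {z}
  A3: {q,w} {v} {x} {z}
  A12: {p} {s}
  A13: {q} {v}
  A23: {x} {z}
C dims 12,6; δ0: rk 6, SNF 1^6
degree 0: 12−6−0 = 6 → Ȟ^0 ≅ Z^6
degree 1: 6−0−6 = 0 → Ȟ^1 ≅ 0
degree 2: 0−0−0 = 0 → Ȟ^2 ≅ 0


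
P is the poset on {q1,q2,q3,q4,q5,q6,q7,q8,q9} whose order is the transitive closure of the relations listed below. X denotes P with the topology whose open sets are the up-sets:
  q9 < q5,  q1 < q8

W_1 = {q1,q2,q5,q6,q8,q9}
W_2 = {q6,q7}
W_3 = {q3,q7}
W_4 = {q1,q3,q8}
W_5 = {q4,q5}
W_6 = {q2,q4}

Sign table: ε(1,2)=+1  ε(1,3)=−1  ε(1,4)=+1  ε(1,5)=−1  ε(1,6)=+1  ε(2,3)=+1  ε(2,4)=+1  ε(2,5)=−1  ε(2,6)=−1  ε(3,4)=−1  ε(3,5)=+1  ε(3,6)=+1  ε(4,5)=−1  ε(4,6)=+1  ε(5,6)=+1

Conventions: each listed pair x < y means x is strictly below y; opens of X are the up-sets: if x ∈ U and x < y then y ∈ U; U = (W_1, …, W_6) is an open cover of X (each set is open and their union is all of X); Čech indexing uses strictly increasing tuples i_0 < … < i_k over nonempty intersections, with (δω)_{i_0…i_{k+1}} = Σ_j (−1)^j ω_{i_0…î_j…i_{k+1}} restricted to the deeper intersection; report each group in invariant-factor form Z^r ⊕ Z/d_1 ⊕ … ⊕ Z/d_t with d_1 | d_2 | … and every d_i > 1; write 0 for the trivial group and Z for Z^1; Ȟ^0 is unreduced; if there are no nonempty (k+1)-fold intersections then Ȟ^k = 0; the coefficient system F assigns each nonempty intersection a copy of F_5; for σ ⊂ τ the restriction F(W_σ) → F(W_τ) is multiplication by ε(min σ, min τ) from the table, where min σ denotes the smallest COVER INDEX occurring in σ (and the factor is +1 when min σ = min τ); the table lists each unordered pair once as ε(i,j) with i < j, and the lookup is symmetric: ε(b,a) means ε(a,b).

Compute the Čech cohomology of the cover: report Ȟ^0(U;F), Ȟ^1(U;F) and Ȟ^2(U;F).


Ȟ^0 = 0, Ȟ^1 = Z/5 and Ȟ^2 = 0

intersection data:
  W12={q6} W14={q1,q8} W15={q5} W16={q2} W23={q7} W34={q3} W56={q4}
C dims 6,7; δ0: rk_F5 6
Ȟ^0 = (6 − 6) − 0 = 0, so Ȟ^0 ≅ 0
Ȟ^1 = (7 − 0) − 6 = 1, so Ȟ^1 ≅ Z/5
Ȟ^2 = (0 − 0) − 0 = 0, so Ȟ^2 ≅ 0


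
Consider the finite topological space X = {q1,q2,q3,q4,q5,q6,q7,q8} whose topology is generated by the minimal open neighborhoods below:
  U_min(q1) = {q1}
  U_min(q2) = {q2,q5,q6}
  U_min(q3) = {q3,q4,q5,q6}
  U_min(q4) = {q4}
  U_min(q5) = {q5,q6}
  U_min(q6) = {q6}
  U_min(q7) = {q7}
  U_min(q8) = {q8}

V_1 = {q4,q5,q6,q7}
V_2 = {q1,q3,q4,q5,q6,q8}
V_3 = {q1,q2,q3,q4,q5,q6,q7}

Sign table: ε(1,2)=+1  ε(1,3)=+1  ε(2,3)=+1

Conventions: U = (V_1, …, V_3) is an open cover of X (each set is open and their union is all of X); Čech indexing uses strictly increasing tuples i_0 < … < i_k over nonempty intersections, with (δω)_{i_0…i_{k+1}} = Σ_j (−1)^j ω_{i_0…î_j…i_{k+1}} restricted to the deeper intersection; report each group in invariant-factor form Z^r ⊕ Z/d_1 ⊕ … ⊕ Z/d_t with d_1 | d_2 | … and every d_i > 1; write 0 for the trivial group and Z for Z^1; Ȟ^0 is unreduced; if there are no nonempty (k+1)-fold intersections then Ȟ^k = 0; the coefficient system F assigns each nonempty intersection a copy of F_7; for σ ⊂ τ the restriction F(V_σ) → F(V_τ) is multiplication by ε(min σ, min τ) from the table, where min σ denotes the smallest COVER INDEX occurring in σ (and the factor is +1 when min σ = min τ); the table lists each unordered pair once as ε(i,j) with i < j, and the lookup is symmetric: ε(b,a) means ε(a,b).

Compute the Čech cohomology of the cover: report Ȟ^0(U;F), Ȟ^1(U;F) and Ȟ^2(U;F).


nonempty overlaps:
  V12={q4,q5,q6} V13={q4,q5,q6,q7} V23={q1,q3,q4,q5,q6}
  V123={q4,q5,q6}
C dims 3,3,1; δ0: rk_F7 2; δ1: rk_F7 1
degree 0: 3−2−0 = 1 → Ȟ^0 ≅ Z/7
degree 1: 3−1−2 = 0 → Ȟ^1 ≅ 0
degree 2: 1−0−1 = 0 → Ȟ^2 ≅ 0

Ȟ^0 = Z/7, Ȟ^1 = 0, Ȟ^2 = 0


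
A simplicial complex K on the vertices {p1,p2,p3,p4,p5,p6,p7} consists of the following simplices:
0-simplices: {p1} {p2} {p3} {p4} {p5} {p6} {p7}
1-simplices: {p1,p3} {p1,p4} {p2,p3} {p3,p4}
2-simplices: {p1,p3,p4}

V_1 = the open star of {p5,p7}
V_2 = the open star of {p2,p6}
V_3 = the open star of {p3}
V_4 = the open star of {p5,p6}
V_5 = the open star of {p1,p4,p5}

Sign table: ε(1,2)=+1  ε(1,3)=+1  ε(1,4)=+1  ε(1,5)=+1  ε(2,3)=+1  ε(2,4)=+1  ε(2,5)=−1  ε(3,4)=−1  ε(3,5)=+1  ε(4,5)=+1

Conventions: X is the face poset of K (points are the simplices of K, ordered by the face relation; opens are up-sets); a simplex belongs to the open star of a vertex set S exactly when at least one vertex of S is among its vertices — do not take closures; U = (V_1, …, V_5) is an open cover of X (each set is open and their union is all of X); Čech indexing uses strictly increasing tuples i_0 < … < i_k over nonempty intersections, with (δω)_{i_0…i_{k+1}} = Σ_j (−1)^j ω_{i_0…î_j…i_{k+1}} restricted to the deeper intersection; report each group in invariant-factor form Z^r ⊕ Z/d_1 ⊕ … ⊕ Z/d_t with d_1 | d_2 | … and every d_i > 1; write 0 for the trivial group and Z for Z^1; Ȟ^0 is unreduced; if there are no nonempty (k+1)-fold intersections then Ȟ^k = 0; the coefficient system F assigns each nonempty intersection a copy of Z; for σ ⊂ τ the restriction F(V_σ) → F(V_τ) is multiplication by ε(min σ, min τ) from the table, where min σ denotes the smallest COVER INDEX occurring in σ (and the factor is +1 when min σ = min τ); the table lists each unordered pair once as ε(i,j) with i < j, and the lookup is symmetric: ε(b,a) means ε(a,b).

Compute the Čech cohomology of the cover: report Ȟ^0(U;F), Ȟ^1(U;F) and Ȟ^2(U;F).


Ȟ^0(U;F) ≅ Z, Ȟ^1(U;F) ≅ Z and Ȟ^2(U;F) ≅ 0

nonempty intersections:
  V1={{p5},{p7}} V2={{p2},{p6},{p2,p3}} V3={{p3},{p1,p3},{p2,p3},{p3,p4},{p1,p3,p4}} V4={{p5},{p6}} V5={{p1},{p4},{p5},{p1,p3},{p1,p4},{p3,p4},{p1,p3,p4}}
  V14={{p5}} V15={{p5}} V23={{p2,p3}} V24={{p6}} V35={{p1,p3},{p3,p4},{p1,p3,p4}} V45={{p5}}
  V145={{p5}}
C dims 5,6,1; δ0: rk 4, SNF 1^4; δ1: rk 1, SNF 1^1
Ȟ^0: (5−4)−0=1 ⇒ Z
Ȟ^1: (6−1)−4=1 ⇒ Z
Ȟ^2: (1−0)−1=0 ⇒ 0
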